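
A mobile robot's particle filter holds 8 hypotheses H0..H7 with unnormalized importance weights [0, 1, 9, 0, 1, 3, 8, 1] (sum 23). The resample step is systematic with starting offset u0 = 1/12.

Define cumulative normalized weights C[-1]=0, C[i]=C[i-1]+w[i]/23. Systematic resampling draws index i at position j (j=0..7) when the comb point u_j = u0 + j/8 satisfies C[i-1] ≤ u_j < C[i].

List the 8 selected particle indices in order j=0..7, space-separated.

C = [0, 1/23, 10/23, 10/23, 11/23, 14/23, 22/23, 1]
j=0: u_0=1/12 ∈ [1/23, 10/23) → index 2
j=1: u_1=5/24 ∈ [1/23, 10/23) → index 2
j=2: u_2=1/3 ∈ [1/23, 10/23) → index 2
j=3: u_3=11/24 ∈ [10/23, 11/23) → index 4
j=4: u_4=7/12 ∈ [11/23, 14/23) → index 5
j=5: u_5=17/24 ∈ [14/23, 22/23) → index 6
j=6: u_6=5/6 ∈ [14/23, 22/23) → index 6
j=7: u_7=23/24 ∈ [22/23, 1) → index 7

2 2 2 4 5 6 6 7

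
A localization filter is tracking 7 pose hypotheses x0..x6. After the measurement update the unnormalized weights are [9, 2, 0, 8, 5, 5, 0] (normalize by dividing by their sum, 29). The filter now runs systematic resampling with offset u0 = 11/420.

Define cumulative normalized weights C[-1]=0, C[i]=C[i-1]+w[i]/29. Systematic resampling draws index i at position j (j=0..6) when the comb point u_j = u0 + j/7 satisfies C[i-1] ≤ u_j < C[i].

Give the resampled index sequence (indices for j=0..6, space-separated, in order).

C = [9/29, 11/29, 11/29, 19/29, 24/29, 1, 1]
j=0: u_0=11/420 ∈ [0, 9/29) → index 0
j=1: u_1=71/420 ∈ [0, 9/29) → index 0
j=2: u_2=131/420 ∈ [9/29, 11/29) → index 1
j=3: u_3=191/420 ∈ [11/29, 19/29) → index 3
j=4: u_4=251/420 ∈ [11/29, 19/29) → index 3
j=5: u_5=311/420 ∈ [19/29, 24/29) → index 4
j=6: u_6=53/60 ∈ [24/29, 1) → index 5

0 0 1 3 3 4 5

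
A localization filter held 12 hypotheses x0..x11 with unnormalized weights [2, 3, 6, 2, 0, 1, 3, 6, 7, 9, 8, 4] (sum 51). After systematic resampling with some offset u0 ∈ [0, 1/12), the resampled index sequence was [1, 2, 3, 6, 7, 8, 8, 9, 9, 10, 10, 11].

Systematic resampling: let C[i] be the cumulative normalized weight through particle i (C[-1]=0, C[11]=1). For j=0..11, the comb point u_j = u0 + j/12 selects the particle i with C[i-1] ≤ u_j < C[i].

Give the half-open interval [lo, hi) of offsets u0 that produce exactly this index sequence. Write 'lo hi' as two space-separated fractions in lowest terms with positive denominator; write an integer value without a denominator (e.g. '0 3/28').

C = [2/51, 5/51, 11/51, 13/51, 13/51, 14/51, 1/3, 23/51, 10/17, 13/17, 47/51, 1]
j=0 picked index 1: u0 ∈ [2/51, 5/51)
j=1 picked index 2: u0 ∈ [1/68, 9/68)
j=2 picked index 3: u0 ∈ [5/102, 3/34)
j=3 picked index 6: u0 ∈ [5/204, 1/12)
j=4 picked index 7: u0 ∈ [0, 2/17)
j=5 picked index 8: u0 ∈ [7/204, 35/204)
j=6 picked index 8: u0 ∈ [-5/102, 3/34)
j=7 picked index 9: u0 ∈ [1/204, 37/204)
j=8 picked index 9: u0 ∈ [-4/51, 5/51)
j=9 picked index 10: u0 ∈ [1/68, 35/204)
j=10 picked index 10: u0 ∈ [-7/102, 3/34)
j=11 picked index 11: u0 ∈ [1/204, 1/12)
intersection: [5/102, 1/12)

5/102 1/12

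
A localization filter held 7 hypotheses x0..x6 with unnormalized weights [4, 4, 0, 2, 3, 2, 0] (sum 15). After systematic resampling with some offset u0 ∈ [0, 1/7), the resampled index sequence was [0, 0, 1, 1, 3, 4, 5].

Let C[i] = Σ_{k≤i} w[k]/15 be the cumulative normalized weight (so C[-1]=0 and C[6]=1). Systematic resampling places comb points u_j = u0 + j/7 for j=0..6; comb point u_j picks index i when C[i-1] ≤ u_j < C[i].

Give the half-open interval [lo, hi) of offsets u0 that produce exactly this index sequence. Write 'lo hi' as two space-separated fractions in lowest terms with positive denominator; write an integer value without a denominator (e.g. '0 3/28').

1/105 2/21

C = [4/15, 8/15, 8/15, 2/3, 13/15, 1, 1]
j=0 picked index 0: u0 ∈ [0, 4/15)
j=1 picked index 0: u0 ∈ [-1/7, 13/105)
j=2 picked index 1: u0 ∈ [-2/105, 26/105)
j=3 picked index 1: u0 ∈ [-17/105, 11/105)
j=4 picked index 3: u0 ∈ [-4/105, 2/21)
j=5 picked index 4: u0 ∈ [-1/21, 16/105)
j=6 picked index 5: u0 ∈ [1/105, 1/7)
intersection: [1/105, 2/21)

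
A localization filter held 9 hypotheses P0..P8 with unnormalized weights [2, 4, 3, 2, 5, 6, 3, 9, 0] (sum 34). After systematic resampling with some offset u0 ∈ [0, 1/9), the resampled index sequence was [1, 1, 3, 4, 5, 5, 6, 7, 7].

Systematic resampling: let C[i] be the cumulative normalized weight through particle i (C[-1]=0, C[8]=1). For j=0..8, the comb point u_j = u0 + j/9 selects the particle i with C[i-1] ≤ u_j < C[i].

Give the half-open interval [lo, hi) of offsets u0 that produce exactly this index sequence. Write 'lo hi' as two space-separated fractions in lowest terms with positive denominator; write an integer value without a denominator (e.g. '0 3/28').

1/17 10/153

C = [1/17, 3/17, 9/34, 11/34, 8/17, 11/17, 25/34, 1, 1]
j=0 picked index 1: u0 ∈ [1/17, 3/17)
j=1 picked index 1: u0 ∈ [-8/153, 10/153)
j=2 picked index 3: u0 ∈ [13/306, 31/306)
j=3 picked index 4: u0 ∈ [-1/102, 7/51)
j=4 picked index 5: u0 ∈ [4/153, 31/153)
j=5 picked index 5: u0 ∈ [-13/153, 14/153)
j=6 picked index 6: u0 ∈ [-1/51, 7/102)
j=7 picked index 7: u0 ∈ [-13/306, 2/9)
j=8 picked index 7: u0 ∈ [-47/306, 1/9)
intersection: [1/17, 10/153)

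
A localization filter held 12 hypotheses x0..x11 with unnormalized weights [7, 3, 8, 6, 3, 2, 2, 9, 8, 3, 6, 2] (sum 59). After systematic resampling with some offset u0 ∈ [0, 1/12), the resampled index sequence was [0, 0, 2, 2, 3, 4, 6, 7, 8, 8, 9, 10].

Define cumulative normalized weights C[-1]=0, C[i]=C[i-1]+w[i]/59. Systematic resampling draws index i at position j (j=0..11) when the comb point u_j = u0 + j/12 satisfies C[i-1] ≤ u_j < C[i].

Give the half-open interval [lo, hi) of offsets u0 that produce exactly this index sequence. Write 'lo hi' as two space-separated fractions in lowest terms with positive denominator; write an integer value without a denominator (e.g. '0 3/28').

2/177 3/118

C = [7/59, 10/59, 18/59, 24/59, 27/59, 29/59, 31/59, 40/59, 48/59, 51/59, 57/59, 1]
j=0 picked index 0: u0 ∈ [0, 7/59)
j=1 picked index 0: u0 ∈ [-1/12, 25/708)
j=2 picked index 2: u0 ∈ [1/354, 49/354)
j=3 picked index 2: u0 ∈ [-19/236, 13/236)
j=4 picked index 3: u0 ∈ [-5/177, 13/177)
j=5 picked index 4: u0 ∈ [-7/708, 29/708)
j=6 picked index 6: u0 ∈ [-1/118, 3/118)
j=7 picked index 7: u0 ∈ [-41/708, 67/708)
j=8 picked index 8: u0 ∈ [2/177, 26/177)
j=9 picked index 8: u0 ∈ [-17/236, 15/236)
j=10 picked index 9: u0 ∈ [-7/354, 11/354)
j=11 picked index 10: u0 ∈ [-37/708, 35/708)
intersection: [2/177, 3/118)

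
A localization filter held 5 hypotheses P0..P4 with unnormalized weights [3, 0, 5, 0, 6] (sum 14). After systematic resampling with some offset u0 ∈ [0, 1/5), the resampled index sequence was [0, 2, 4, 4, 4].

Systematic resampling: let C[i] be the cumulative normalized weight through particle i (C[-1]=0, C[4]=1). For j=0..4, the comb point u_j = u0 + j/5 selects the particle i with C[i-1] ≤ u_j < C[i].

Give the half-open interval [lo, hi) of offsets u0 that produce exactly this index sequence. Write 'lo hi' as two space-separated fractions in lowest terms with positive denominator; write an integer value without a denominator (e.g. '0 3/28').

C = [3/14, 3/14, 4/7, 4/7, 1]
j=0 picked index 0: u0 ∈ [0, 3/14)
j=1 picked index 2: u0 ∈ [1/70, 13/35)
j=2 picked index 4: u0 ∈ [6/35, 3/5)
j=3 picked index 4: u0 ∈ [-1/35, 2/5)
j=4 picked index 4: u0 ∈ [-8/35, 1/5)
intersection: [6/35, 1/5)

6/35 1/5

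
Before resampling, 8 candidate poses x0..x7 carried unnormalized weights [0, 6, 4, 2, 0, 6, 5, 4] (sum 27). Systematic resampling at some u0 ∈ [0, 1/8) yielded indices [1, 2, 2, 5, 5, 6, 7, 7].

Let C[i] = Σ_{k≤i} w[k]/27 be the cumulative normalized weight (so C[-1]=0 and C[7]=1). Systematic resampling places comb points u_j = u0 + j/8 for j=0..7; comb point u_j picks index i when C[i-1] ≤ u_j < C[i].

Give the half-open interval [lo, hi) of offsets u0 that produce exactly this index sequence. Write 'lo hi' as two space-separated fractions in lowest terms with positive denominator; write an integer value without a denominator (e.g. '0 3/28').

C = [0, 2/9, 10/27, 4/9, 4/9, 2/3, 23/27, 1]
j=0 picked index 1: u0 ∈ [0, 2/9)
j=1 picked index 2: u0 ∈ [7/72, 53/216)
j=2 picked index 2: u0 ∈ [-1/36, 13/108)
j=3 picked index 5: u0 ∈ [5/72, 7/24)
j=4 picked index 5: u0 ∈ [-1/18, 1/6)
j=5 picked index 6: u0 ∈ [1/24, 49/216)
j=6 picked index 7: u0 ∈ [11/108, 1/4)
j=7 picked index 7: u0 ∈ [-5/216, 1/8)
intersection: [11/108, 13/108)

11/108 13/108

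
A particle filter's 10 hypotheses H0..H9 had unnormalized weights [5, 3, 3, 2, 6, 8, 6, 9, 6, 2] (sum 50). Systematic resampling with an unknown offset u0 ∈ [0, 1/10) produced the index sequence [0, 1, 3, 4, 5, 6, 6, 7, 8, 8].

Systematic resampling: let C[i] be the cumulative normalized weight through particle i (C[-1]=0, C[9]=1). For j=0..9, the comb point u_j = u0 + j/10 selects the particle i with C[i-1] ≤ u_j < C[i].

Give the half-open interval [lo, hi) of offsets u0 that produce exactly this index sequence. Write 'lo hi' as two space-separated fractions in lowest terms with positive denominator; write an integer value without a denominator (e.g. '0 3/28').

1/25 3/50

C = [1/10, 4/25, 11/50, 13/50, 19/50, 27/50, 33/50, 21/25, 24/25, 1]
j=0 picked index 0: u0 ∈ [0, 1/10)
j=1 picked index 1: u0 ∈ [0, 3/50)
j=2 picked index 3: u0 ∈ [1/50, 3/50)
j=3 picked index 4: u0 ∈ [-1/25, 2/25)
j=4 picked index 5: u0 ∈ [-1/50, 7/50)
j=5 picked index 6: u0 ∈ [1/25, 4/25)
j=6 picked index 6: u0 ∈ [-3/50, 3/50)
j=7 picked index 7: u0 ∈ [-1/25, 7/50)
j=8 picked index 8: u0 ∈ [1/25, 4/25)
j=9 picked index 8: u0 ∈ [-3/50, 3/50)
intersection: [1/25, 3/50)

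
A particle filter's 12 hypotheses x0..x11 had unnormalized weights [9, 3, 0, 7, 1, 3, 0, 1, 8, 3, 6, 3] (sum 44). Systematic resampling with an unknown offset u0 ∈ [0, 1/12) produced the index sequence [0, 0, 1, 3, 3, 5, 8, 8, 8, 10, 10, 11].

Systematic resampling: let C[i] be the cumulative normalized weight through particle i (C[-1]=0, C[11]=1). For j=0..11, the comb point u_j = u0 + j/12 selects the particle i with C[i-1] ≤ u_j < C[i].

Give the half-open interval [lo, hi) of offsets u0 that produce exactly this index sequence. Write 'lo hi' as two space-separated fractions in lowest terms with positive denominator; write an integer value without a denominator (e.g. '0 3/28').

C = [9/44, 3/11, 3/11, 19/44, 5/11, 23/44, 23/44, 6/11, 8/11, 35/44, 41/44, 1]
j=0 picked index 0: u0 ∈ [0, 9/44)
j=1 picked index 0: u0 ∈ [-1/12, 4/33)
j=2 picked index 1: u0 ∈ [5/132, 7/66)
j=3 picked index 3: u0 ∈ [1/44, 2/11)
j=4 picked index 3: u0 ∈ [-2/33, 13/132)
j=5 picked index 5: u0 ∈ [5/132, 7/66)
j=6 picked index 8: u0 ∈ [1/22, 5/22)
j=7 picked index 8: u0 ∈ [-5/132, 19/132)
j=8 picked index 8: u0 ∈ [-4/33, 2/33)
j=9 picked index 10: u0 ∈ [1/22, 2/11)
j=10 picked index 10: u0 ∈ [-5/132, 13/132)
j=11 picked index 11: u0 ∈ [1/66, 1/12)
intersection: [1/22, 2/33)

1/22 2/33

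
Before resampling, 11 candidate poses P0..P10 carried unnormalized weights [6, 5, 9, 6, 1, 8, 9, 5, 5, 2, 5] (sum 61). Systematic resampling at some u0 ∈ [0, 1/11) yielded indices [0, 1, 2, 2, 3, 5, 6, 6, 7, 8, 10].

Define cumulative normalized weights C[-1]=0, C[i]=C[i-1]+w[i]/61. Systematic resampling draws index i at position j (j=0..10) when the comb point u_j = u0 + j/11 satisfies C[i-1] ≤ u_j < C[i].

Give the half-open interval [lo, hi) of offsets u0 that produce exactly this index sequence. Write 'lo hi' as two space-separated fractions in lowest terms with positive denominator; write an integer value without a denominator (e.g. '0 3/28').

19/671 37/671

C = [6/61, 11/61, 20/61, 26/61, 27/61, 35/61, 44/61, 49/61, 54/61, 56/61, 1]
j=0 picked index 0: u0 ∈ [0, 6/61)
j=1 picked index 1: u0 ∈ [5/671, 60/671)
j=2 picked index 2: u0 ∈ [-1/671, 98/671)
j=3 picked index 2: u0 ∈ [-62/671, 37/671)
j=4 picked index 3: u0 ∈ [-24/671, 42/671)
j=5 picked index 5: u0 ∈ [-8/671, 80/671)
j=6 picked index 6: u0 ∈ [19/671, 118/671)
j=7 picked index 6: u0 ∈ [-42/671, 57/671)
j=8 picked index 7: u0 ∈ [-4/671, 51/671)
j=9 picked index 8: u0 ∈ [-10/671, 45/671)
j=10 picked index 10: u0 ∈ [6/671, 1/11)
intersection: [19/671, 37/671)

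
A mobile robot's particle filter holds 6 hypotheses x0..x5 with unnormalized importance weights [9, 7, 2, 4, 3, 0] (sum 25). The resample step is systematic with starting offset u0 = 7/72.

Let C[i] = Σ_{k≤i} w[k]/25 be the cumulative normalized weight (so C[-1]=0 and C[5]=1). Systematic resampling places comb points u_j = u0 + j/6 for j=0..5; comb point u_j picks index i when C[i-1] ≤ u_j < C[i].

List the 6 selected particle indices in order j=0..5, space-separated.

C = [9/25, 16/25, 18/25, 22/25, 1, 1]
j=0: u_0=7/72 ∈ [0, 9/25) → index 0
j=1: u_1=19/72 ∈ [0, 9/25) → index 0
j=2: u_2=31/72 ∈ [9/25, 16/25) → index 1
j=3: u_3=43/72 ∈ [9/25, 16/25) → index 1
j=4: u_4=55/72 ∈ [18/25, 22/25) → index 3
j=5: u_5=67/72 ∈ [22/25, 1) → index 4

0 0 1 1 3 4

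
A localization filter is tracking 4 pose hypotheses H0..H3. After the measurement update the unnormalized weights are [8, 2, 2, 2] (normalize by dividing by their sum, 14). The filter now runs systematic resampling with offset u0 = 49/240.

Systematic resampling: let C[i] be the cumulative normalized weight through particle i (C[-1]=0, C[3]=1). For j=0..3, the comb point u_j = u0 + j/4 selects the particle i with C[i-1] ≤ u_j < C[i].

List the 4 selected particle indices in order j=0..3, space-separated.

0 0 1 3

C = [4/7, 5/7, 6/7, 1]
j=0: u_0=49/240 ∈ [0, 4/7) → index 0
j=1: u_1=109/240 ∈ [0, 4/7) → index 0
j=2: u_2=169/240 ∈ [4/7, 5/7) → index 1
j=3: u_3=229/240 ∈ [6/7, 1) → index 3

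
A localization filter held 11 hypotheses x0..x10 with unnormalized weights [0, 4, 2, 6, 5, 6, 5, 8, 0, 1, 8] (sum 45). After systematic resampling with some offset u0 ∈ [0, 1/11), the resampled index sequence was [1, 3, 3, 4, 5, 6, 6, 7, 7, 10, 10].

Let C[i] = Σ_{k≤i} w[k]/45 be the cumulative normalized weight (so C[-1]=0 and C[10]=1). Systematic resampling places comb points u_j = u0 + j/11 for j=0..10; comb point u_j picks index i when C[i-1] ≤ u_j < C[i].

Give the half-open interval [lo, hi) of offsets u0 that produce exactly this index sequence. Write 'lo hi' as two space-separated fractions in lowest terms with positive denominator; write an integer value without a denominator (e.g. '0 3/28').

C = [0, 4/45, 2/15, 4/15, 17/45, 23/45, 28/45, 4/5, 4/5, 37/45, 1]
j=0 picked index 1: u0 ∈ [0, 4/45)
j=1 picked index 3: u0 ∈ [7/165, 29/165)
j=2 picked index 3: u0 ∈ [-8/165, 14/165)
j=3 picked index 4: u0 ∈ [-1/165, 52/495)
j=4 picked index 5: u0 ∈ [7/495, 73/495)
j=5 picked index 6: u0 ∈ [28/495, 83/495)
j=6 picked index 6: u0 ∈ [-17/495, 38/495)
j=7 picked index 7: u0 ∈ [-7/495, 9/55)
j=8 picked index 7: u0 ∈ [-52/495, 4/55)
j=9 picked index 10: u0 ∈ [2/495, 2/11)
j=10 picked index 10: u0 ∈ [-43/495, 1/11)
intersection: [28/495, 4/55)

28/495 4/55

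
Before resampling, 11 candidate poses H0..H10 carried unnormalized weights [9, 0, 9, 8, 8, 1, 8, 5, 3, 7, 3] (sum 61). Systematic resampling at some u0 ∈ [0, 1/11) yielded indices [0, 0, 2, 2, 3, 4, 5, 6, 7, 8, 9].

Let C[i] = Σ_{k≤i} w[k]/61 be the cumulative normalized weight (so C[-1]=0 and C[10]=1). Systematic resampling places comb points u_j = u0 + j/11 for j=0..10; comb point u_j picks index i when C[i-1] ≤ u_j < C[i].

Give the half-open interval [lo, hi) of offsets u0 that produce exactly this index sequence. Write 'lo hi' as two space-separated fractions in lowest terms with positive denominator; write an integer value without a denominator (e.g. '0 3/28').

C = [9/61, 9/61, 18/61, 26/61, 34/61, 35/61, 43/61, 48/61, 51/61, 58/61, 1]
j=0 picked index 0: u0 ∈ [0, 9/61)
j=1 picked index 0: u0 ∈ [-1/11, 38/671)
j=2 picked index 2: u0 ∈ [-23/671, 76/671)
j=3 picked index 2: u0 ∈ [-84/671, 15/671)
j=4 picked index 3: u0 ∈ [-46/671, 42/671)
j=5 picked index 4: u0 ∈ [-19/671, 69/671)
j=6 picked index 5: u0 ∈ [8/671, 19/671)
j=7 picked index 6: u0 ∈ [-42/671, 46/671)
j=8 picked index 7: u0 ∈ [-15/671, 40/671)
j=9 picked index 8: u0 ∈ [-21/671, 12/671)
j=10 picked index 9: u0 ∈ [-49/671, 28/671)
intersection: [8/671, 12/671)

8/671 12/671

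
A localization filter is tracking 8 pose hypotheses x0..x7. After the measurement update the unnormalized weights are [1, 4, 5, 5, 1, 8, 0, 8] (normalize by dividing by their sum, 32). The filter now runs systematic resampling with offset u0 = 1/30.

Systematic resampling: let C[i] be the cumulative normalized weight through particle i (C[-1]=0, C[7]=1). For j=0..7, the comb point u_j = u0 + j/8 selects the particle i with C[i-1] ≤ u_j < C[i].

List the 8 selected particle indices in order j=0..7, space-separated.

1 2 2 3 5 5 7 7

C = [1/32, 5/32, 5/16, 15/32, 1/2, 3/4, 3/4, 1]
j=0: u_0=1/30 ∈ [1/32, 5/32) → index 1
j=1: u_1=19/120 ∈ [5/32, 5/16) → index 2
j=2: u_2=17/60 ∈ [5/32, 5/16) → index 2
j=3: u_3=49/120 ∈ [5/16, 15/32) → index 3
j=4: u_4=8/15 ∈ [1/2, 3/4) → index 5
j=5: u_5=79/120 ∈ [1/2, 3/4) → index 5
j=6: u_6=47/60 ∈ [3/4, 1) → index 7
j=7: u_7=109/120 ∈ [3/4, 1) → index 7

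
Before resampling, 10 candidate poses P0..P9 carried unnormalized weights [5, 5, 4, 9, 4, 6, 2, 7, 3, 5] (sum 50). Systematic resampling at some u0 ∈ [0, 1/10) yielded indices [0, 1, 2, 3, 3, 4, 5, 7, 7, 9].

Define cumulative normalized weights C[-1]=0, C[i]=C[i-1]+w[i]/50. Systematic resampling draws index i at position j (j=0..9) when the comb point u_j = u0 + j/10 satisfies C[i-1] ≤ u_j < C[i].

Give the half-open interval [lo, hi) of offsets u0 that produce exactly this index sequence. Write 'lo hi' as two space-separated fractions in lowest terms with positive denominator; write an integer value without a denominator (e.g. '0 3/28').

C = [1/10, 1/5, 7/25, 23/50, 27/50, 33/50, 7/10, 21/25, 9/10, 1]
j=0 picked index 0: u0 ∈ [0, 1/10)
j=1 picked index 1: u0 ∈ [0, 1/10)
j=2 picked index 2: u0 ∈ [0, 2/25)
j=3 picked index 3: u0 ∈ [-1/50, 4/25)
j=4 picked index 3: u0 ∈ [-3/25, 3/50)
j=5 picked index 4: u0 ∈ [-1/25, 1/25)
j=6 picked index 5: u0 ∈ [-3/50, 3/50)
j=7 picked index 7: u0 ∈ [0, 7/50)
j=8 picked index 7: u0 ∈ [-1/10, 1/25)
j=9 picked index 9: u0 ∈ [0, 1/10)
intersection: [0, 1/25)

0 1/25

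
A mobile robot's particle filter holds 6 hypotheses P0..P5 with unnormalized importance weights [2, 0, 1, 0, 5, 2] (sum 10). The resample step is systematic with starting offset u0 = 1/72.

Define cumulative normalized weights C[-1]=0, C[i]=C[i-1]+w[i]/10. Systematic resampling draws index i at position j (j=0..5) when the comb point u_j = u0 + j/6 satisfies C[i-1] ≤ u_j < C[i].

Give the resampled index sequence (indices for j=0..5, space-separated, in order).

0 0 4 4 4 5

C = [1/5, 1/5, 3/10, 3/10, 4/5, 1]
j=0: u_0=1/72 ∈ [0, 1/5) → index 0
j=1: u_1=13/72 ∈ [0, 1/5) → index 0
j=2: u_2=25/72 ∈ [3/10, 4/5) → index 4
j=3: u_3=37/72 ∈ [3/10, 4/5) → index 4
j=4: u_4=49/72 ∈ [3/10, 4/5) → index 4
j=5: u_5=61/72 ∈ [4/5, 1) → index 5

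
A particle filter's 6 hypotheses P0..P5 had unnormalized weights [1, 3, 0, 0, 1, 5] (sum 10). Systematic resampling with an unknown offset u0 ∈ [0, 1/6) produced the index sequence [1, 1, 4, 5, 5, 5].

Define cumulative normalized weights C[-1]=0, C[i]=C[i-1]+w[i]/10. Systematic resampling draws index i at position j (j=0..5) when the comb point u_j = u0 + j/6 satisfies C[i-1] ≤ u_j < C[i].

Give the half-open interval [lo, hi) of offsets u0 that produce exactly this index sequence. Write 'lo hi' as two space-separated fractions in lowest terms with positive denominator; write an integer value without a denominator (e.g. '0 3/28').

1/10 1/6

C = [1/10, 2/5, 2/5, 2/5, 1/2, 1]
j=0 picked index 1: u0 ∈ [1/10, 2/5)
j=1 picked index 1: u0 ∈ [-1/15, 7/30)
j=2 picked index 4: u0 ∈ [1/15, 1/6)
j=3 picked index 5: u0 ∈ [0, 1/2)
j=4 picked index 5: u0 ∈ [-1/6, 1/3)
j=5 picked index 5: u0 ∈ [-1/3, 1/6)
intersection: [1/10, 1/6)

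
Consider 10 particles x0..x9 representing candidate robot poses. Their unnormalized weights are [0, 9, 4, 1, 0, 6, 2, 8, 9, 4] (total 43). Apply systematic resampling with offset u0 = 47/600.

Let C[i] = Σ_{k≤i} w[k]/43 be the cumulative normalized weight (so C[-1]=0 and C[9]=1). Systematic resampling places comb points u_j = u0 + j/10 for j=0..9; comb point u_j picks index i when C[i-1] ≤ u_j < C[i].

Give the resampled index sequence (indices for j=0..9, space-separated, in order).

C = [0, 9/43, 13/43, 14/43, 14/43, 20/43, 22/43, 30/43, 39/43, 1]
j=0: u_0=47/600 ∈ [0, 9/43) → index 1
j=1: u_1=107/600 ∈ [0, 9/43) → index 1
j=2: u_2=167/600 ∈ [9/43, 13/43) → index 2
j=3: u_3=227/600 ∈ [14/43, 20/43) → index 5
j=4: u_4=287/600 ∈ [20/43, 22/43) → index 6
j=5: u_5=347/600 ∈ [22/43, 30/43) → index 7
j=6: u_6=407/600 ∈ [22/43, 30/43) → index 7
j=7: u_7=467/600 ∈ [30/43, 39/43) → index 8
j=8: u_8=527/600 ∈ [30/43, 39/43) → index 8
j=9: u_9=587/600 ∈ [39/43, 1) → index 9

1 1 2 5 6 7 7 8 8 9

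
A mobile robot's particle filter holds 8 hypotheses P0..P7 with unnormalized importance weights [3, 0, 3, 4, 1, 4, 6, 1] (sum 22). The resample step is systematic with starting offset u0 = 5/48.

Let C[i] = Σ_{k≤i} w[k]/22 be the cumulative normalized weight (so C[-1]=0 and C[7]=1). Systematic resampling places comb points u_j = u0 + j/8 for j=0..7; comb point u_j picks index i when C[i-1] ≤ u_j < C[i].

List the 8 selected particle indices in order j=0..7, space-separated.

C = [3/22, 3/22, 3/11, 5/11, 1/2, 15/22, 21/22, 1]
j=0: u_0=5/48 ∈ [0, 3/22) → index 0
j=1: u_1=11/48 ∈ [3/22, 3/11) → index 2
j=2: u_2=17/48 ∈ [3/11, 5/11) → index 3
j=3: u_3=23/48 ∈ [5/11, 1/2) → index 4
j=4: u_4=29/48 ∈ [1/2, 15/22) → index 5
j=5: u_5=35/48 ∈ [15/22, 21/22) → index 6
j=6: u_6=41/48 ∈ [15/22, 21/22) → index 6
j=7: u_7=47/48 ∈ [21/22, 1) → index 7

0 2 3 4 5 6 6 7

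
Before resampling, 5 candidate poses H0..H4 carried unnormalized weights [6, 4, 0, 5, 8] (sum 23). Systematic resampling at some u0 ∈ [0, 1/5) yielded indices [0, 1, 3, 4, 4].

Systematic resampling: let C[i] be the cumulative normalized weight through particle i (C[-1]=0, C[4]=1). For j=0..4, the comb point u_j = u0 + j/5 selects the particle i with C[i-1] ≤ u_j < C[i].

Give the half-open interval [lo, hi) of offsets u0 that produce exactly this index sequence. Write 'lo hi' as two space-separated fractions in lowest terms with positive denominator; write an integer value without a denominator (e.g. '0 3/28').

C = [6/23, 10/23, 10/23, 15/23, 1]
j=0 picked index 0: u0 ∈ [0, 6/23)
j=1 picked index 1: u0 ∈ [7/115, 27/115)
j=2 picked index 3: u0 ∈ [4/115, 29/115)
j=3 picked index 4: u0 ∈ [6/115, 2/5)
j=4 picked index 4: u0 ∈ [-17/115, 1/5)
intersection: [7/115, 1/5)

7/115 1/5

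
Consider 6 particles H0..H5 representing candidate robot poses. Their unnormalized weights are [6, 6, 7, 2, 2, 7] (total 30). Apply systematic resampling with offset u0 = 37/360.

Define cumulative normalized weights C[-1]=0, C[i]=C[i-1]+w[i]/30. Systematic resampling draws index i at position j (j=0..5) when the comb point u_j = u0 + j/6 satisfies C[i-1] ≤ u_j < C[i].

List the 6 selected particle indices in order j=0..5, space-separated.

0 1 2 2 5 5

C = [1/5, 2/5, 19/30, 7/10, 23/30, 1]
j=0: u_0=37/360 ∈ [0, 1/5) → index 0
j=1: u_1=97/360 ∈ [1/5, 2/5) → index 1
j=2: u_2=157/360 ∈ [2/5, 19/30) → index 2
j=3: u_3=217/360 ∈ [2/5, 19/30) → index 2
j=4: u_4=277/360 ∈ [23/30, 1) → index 5
j=5: u_5=337/360 ∈ [23/30, 1) → index 5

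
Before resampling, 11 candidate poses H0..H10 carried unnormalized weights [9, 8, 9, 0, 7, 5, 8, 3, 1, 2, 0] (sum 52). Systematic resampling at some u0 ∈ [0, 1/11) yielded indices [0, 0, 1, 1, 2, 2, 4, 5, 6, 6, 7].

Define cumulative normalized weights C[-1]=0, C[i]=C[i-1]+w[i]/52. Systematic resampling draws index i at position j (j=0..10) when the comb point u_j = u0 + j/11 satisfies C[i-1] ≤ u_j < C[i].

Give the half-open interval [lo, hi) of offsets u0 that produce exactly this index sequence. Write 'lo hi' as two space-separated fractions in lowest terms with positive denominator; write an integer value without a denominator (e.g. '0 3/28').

1/286 19/572

C = [9/52, 17/52, 1/2, 1/2, 33/52, 19/26, 23/26, 49/52, 25/26, 1, 1]
j=0 picked index 0: u0 ∈ [0, 9/52)
j=1 picked index 0: u0 ∈ [-1/11, 47/572)
j=2 picked index 1: u0 ∈ [-5/572, 83/572)
j=3 picked index 1: u0 ∈ [-57/572, 31/572)
j=4 picked index 2: u0 ∈ [-21/572, 3/22)
j=5 picked index 2: u0 ∈ [-73/572, 1/22)
j=6 picked index 4: u0 ∈ [-1/22, 51/572)
j=7 picked index 5: u0 ∈ [-1/572, 27/286)
j=8 picked index 6: u0 ∈ [1/286, 45/286)
j=9 picked index 6: u0 ∈ [-25/286, 19/286)
j=10 picked index 7: u0 ∈ [-7/286, 19/572)
intersection: [1/286, 19/572)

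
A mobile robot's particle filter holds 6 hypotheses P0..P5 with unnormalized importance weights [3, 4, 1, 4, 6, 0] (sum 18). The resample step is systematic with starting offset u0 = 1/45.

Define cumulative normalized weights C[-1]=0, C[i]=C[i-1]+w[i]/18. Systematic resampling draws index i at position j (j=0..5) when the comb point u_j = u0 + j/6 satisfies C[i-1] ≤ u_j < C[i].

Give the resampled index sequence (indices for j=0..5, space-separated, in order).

0 1 1 3 4 4

C = [1/6, 7/18, 4/9, 2/3, 1, 1]
j=0: u_0=1/45 ∈ [0, 1/6) → index 0
j=1: u_1=17/90 ∈ [1/6, 7/18) → index 1
j=2: u_2=16/45 ∈ [1/6, 7/18) → index 1
j=3: u_3=47/90 ∈ [4/9, 2/3) → index 3
j=4: u_4=31/45 ∈ [2/3, 1) → index 4
j=5: u_5=77/90 ∈ [2/3, 1) → index 4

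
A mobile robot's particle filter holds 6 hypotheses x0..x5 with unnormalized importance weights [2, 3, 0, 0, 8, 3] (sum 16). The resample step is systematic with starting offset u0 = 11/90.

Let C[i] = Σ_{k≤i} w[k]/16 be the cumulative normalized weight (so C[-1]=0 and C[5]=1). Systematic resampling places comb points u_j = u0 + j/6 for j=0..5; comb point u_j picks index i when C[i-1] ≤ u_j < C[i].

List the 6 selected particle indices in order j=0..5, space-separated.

C = [1/8, 5/16, 5/16, 5/16, 13/16, 1]
j=0: u_0=11/90 ∈ [0, 1/8) → index 0
j=1: u_1=13/45 ∈ [1/8, 5/16) → index 1
j=2: u_2=41/90 ∈ [5/16, 13/16) → index 4
j=3: u_3=28/45 ∈ [5/16, 13/16) → index 4
j=4: u_4=71/90 ∈ [5/16, 13/16) → index 4
j=5: u_5=43/45 ∈ [13/16, 1) → index 5

0 1 4 4 4 5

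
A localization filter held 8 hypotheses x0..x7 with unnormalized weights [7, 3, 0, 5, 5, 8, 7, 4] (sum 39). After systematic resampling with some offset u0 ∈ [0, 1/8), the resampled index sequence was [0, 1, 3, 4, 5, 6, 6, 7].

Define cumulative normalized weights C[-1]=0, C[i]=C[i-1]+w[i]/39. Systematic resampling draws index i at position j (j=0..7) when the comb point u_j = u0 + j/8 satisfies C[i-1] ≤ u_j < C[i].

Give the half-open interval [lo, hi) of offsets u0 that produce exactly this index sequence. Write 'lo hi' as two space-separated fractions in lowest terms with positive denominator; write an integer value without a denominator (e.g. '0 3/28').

C = [7/39, 10/39, 10/39, 5/13, 20/39, 28/39, 35/39, 1]
j=0 picked index 0: u0 ∈ [0, 7/39)
j=1 picked index 1: u0 ∈ [17/312, 41/312)
j=2 picked index 3: u0 ∈ [1/156, 7/52)
j=3 picked index 4: u0 ∈ [1/104, 43/312)
j=4 picked index 5: u0 ∈ [1/78, 17/78)
j=5 picked index 6: u0 ∈ [29/312, 85/312)
j=6 picked index 6: u0 ∈ [-5/156, 23/156)
j=7 picked index 7: u0 ∈ [7/312, 1/8)
intersection: [29/312, 1/8)

29/312 1/8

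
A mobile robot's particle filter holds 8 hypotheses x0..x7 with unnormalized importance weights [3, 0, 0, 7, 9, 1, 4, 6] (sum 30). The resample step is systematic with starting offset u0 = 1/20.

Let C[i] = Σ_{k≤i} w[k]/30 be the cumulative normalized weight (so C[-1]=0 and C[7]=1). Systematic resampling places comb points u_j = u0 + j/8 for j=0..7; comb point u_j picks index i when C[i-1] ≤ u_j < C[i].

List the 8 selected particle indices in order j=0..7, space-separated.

0 3 3 4 4 6 7 7

C = [1/10, 1/10, 1/10, 1/3, 19/30, 2/3, 4/5, 1]
j=0: u_0=1/20 ∈ [0, 1/10) → index 0
j=1: u_1=7/40 ∈ [1/10, 1/3) → index 3
j=2: u_2=3/10 ∈ [1/10, 1/3) → index 3
j=3: u_3=17/40 ∈ [1/3, 19/30) → index 4
j=4: u_4=11/20 ∈ [1/3, 19/30) → index 4
j=5: u_5=27/40 ∈ [2/3, 4/5) → index 6
j=6: u_6=4/5 ∈ [4/5, 1) → index 7
j=7: u_7=37/40 ∈ [4/5, 1) → index 7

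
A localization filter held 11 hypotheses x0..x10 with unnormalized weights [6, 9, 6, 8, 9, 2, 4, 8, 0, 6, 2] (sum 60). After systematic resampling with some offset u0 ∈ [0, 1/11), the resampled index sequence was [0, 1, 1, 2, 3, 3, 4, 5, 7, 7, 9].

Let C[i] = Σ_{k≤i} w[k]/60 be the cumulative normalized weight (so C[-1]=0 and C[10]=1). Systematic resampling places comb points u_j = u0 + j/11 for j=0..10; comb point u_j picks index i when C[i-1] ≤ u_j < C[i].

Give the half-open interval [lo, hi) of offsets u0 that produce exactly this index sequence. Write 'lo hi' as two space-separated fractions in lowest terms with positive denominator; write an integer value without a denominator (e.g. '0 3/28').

C = [1/10, 1/4, 7/20, 29/60, 19/30, 2/3, 11/15, 13/15, 13/15, 29/30, 1]
j=0 picked index 0: u0 ∈ [0, 1/10)
j=1 picked index 1: u0 ∈ [1/110, 7/44)
j=2 picked index 1: u0 ∈ [-9/110, 3/44)
j=3 picked index 2: u0 ∈ [-1/44, 17/220)
j=4 picked index 3: u0 ∈ [-3/220, 79/660)
j=5 picked index 3: u0 ∈ [-23/220, 19/660)
j=6 picked index 4: u0 ∈ [-41/660, 29/330)
j=7 picked index 5: u0 ∈ [-1/330, 1/33)
j=8 picked index 7: u0 ∈ [1/165, 23/165)
j=9 picked index 7: u0 ∈ [-14/165, 8/165)
j=10 picked index 9: u0 ∈ [-7/165, 19/330)
intersection: [1/110, 19/660)

1/110 19/660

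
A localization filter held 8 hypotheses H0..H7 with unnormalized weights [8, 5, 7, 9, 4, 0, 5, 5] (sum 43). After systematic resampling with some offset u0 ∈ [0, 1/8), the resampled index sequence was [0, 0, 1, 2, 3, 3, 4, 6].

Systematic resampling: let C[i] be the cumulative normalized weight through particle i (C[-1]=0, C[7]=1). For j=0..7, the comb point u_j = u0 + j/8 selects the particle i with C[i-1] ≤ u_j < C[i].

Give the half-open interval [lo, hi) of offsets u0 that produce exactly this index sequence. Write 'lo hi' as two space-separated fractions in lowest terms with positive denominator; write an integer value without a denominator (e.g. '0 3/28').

0 3/344

C = [8/43, 13/43, 20/43, 29/43, 33/43, 33/43, 38/43, 1]
j=0 picked index 0: u0 ∈ [0, 8/43)
j=1 picked index 0: u0 ∈ [-1/8, 21/344)
j=2 picked index 1: u0 ∈ [-11/172, 9/172)
j=3 picked index 2: u0 ∈ [-25/344, 31/344)
j=4 picked index 3: u0 ∈ [-3/86, 15/86)
j=5 picked index 3: u0 ∈ [-55/344, 17/344)
j=6 picked index 4: u0 ∈ [-13/172, 3/172)
j=7 picked index 6: u0 ∈ [-37/344, 3/344)
intersection: [0, 3/344)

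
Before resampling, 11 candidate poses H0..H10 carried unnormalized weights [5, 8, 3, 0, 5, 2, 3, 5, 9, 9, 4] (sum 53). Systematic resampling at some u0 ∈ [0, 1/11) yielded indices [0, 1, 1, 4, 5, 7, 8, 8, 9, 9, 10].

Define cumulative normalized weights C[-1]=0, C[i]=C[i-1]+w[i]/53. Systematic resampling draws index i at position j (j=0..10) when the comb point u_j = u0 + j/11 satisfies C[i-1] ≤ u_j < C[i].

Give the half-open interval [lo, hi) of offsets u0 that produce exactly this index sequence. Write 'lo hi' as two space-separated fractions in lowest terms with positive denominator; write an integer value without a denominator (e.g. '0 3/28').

C = [5/53, 13/53, 16/53, 16/53, 21/53, 23/53, 26/53, 31/53, 40/53, 49/53, 1]
j=0 picked index 0: u0 ∈ [0, 5/53)
j=1 picked index 1: u0 ∈ [2/583, 90/583)
j=2 picked index 1: u0 ∈ [-51/583, 37/583)
j=3 picked index 4: u0 ∈ [17/583, 72/583)
j=4 picked index 5: u0 ∈ [19/583, 41/583)
j=5 picked index 7: u0 ∈ [21/583, 76/583)
j=6 picked index 8: u0 ∈ [23/583, 122/583)
j=7 picked index 8: u0 ∈ [-30/583, 69/583)
j=8 picked index 9: u0 ∈ [16/583, 115/583)
j=9 picked index 9: u0 ∈ [-37/583, 62/583)
j=10 picked index 10: u0 ∈ [9/583, 1/11)
intersection: [23/583, 37/583)

23/583 37/583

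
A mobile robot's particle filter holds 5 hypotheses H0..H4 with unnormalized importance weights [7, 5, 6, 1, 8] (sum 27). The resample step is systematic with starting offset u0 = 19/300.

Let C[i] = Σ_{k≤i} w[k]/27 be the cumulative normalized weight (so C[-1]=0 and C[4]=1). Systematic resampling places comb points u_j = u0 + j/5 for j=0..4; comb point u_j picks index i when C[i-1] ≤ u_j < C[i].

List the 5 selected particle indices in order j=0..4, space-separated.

C = [7/27, 4/9, 2/3, 19/27, 1]
j=0: u_0=19/300 ∈ [0, 7/27) → index 0
j=1: u_1=79/300 ∈ [7/27, 4/9) → index 1
j=2: u_2=139/300 ∈ [4/9, 2/3) → index 2
j=3: u_3=199/300 ∈ [4/9, 2/3) → index 2
j=4: u_4=259/300 ∈ [19/27, 1) → index 4

0 1 2 2 4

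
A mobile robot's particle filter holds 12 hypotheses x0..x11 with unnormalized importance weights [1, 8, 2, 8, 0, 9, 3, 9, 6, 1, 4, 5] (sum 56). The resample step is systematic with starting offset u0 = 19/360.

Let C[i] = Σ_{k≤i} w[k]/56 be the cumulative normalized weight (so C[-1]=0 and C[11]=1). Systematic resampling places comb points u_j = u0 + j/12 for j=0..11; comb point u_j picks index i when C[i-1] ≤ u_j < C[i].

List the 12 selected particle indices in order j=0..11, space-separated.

1 1 3 3 5 5 6 7 8 8 10 11

C = [1/56, 9/56, 11/56, 19/56, 19/56, 1/2, 31/56, 5/7, 23/28, 47/56, 51/56, 1]
j=0: u_0=19/360 ∈ [1/56, 9/56) → index 1
j=1: u_1=49/360 ∈ [1/56, 9/56) → index 1
j=2: u_2=79/360 ∈ [11/56, 19/56) → index 3
j=3: u_3=109/360 ∈ [11/56, 19/56) → index 3
j=4: u_4=139/360 ∈ [19/56, 1/2) → index 5
j=5: u_5=169/360 ∈ [19/56, 1/2) → index 5
j=6: u_6=199/360 ∈ [1/2, 31/56) → index 6
j=7: u_7=229/360 ∈ [31/56, 5/7) → index 7
j=8: u_8=259/360 ∈ [5/7, 23/28) → index 8
j=9: u_9=289/360 ∈ [5/7, 23/28) → index 8
j=10: u_10=319/360 ∈ [47/56, 51/56) → index 10
j=11: u_11=349/360 ∈ [51/56, 1) → index 11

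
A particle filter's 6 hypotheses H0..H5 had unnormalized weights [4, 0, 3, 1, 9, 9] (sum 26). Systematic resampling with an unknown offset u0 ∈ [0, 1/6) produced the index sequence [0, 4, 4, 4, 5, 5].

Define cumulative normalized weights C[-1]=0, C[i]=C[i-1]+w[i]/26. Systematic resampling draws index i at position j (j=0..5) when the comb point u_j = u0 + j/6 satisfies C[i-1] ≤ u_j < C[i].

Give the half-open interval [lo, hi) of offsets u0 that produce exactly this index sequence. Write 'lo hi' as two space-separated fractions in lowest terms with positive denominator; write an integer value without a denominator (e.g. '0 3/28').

C = [2/13, 2/13, 7/26, 4/13, 17/26, 1]
j=0 picked index 0: u0 ∈ [0, 2/13)
j=1 picked index 4: u0 ∈ [11/78, 19/39)
j=2 picked index 4: u0 ∈ [-1/39, 25/78)
j=3 picked index 4: u0 ∈ [-5/26, 2/13)
j=4 picked index 5: u0 ∈ [-1/78, 1/3)
j=5 picked index 5: u0 ∈ [-7/39, 1/6)
intersection: [11/78, 2/13)

11/78 2/13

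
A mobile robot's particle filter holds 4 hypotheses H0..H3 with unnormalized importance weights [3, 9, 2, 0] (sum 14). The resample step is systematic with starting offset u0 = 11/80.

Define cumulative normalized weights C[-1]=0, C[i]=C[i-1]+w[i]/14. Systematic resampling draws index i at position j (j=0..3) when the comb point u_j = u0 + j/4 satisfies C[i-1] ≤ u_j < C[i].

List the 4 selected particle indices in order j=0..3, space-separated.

0 1 1 2

C = [3/14, 6/7, 1, 1]
j=0: u_0=11/80 ∈ [0, 3/14) → index 0
j=1: u_1=31/80 ∈ [3/14, 6/7) → index 1
j=2: u_2=51/80 ∈ [3/14, 6/7) → index 1
j=3: u_3=71/80 ∈ [6/7, 1) → index 2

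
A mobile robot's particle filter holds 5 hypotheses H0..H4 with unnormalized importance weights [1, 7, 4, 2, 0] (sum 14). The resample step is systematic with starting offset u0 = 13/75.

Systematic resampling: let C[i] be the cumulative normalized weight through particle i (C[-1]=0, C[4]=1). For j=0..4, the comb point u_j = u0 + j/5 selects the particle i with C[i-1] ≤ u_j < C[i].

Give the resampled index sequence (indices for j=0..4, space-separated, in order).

1 1 2 2 3

C = [1/14, 4/7, 6/7, 1, 1]
j=0: u_0=13/75 ∈ [1/14, 4/7) → index 1
j=1: u_1=28/75 ∈ [1/14, 4/7) → index 1
j=2: u_2=43/75 ∈ [4/7, 6/7) → index 2
j=3: u_3=58/75 ∈ [4/7, 6/7) → index 2
j=4: u_4=73/75 ∈ [6/7, 1) → index 3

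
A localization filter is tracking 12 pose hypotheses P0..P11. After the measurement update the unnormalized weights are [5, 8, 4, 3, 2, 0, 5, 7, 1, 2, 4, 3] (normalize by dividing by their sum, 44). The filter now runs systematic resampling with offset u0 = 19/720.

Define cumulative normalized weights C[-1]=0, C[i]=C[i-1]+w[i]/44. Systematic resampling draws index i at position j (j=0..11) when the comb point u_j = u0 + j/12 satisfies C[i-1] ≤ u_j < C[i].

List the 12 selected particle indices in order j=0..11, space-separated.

C = [5/44, 13/44, 17/44, 5/11, 1/2, 1/2, 27/44, 17/22, 35/44, 37/44, 41/44, 1]
j=0: u_0=19/720 ∈ [0, 5/44) → index 0
j=1: u_1=79/720 ∈ [0, 5/44) → index 0
j=2: u_2=139/720 ∈ [5/44, 13/44) → index 1
j=3: u_3=199/720 ∈ [5/44, 13/44) → index 1
j=4: u_4=259/720 ∈ [13/44, 17/44) → index 2
j=5: u_5=319/720 ∈ [17/44, 5/11) → index 3
j=6: u_6=379/720 ∈ [1/2, 27/44) → index 6
j=7: u_7=439/720 ∈ [1/2, 27/44) → index 6
j=8: u_8=499/720 ∈ [27/44, 17/22) → index 7
j=9: u_9=559/720 ∈ [17/22, 35/44) → index 8
j=10: u_10=619/720 ∈ [37/44, 41/44) → index 10
j=11: u_11=679/720 ∈ [41/44, 1) → index 11

0 0 1 1 2 3 6 6 7 8 10 11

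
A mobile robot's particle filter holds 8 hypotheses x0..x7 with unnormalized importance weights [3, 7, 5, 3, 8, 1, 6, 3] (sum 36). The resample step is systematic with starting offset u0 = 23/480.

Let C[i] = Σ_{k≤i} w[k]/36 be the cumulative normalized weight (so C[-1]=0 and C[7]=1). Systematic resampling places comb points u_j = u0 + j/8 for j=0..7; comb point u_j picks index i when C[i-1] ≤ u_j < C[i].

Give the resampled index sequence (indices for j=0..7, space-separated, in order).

C = [1/12, 5/18, 5/12, 1/2, 13/18, 3/4, 11/12, 1]
j=0: u_0=23/480 ∈ [0, 1/12) → index 0
j=1: u_1=83/480 ∈ [1/12, 5/18) → index 1
j=2: u_2=143/480 ∈ [5/18, 5/12) → index 2
j=3: u_3=203/480 ∈ [5/12, 1/2) → index 3
j=4: u_4=263/480 ∈ [1/2, 13/18) → index 4
j=5: u_5=323/480 ∈ [1/2, 13/18) → index 4
j=6: u_6=383/480 ∈ [3/4, 11/12) → index 6
j=7: u_7=443/480 ∈ [11/12, 1) → index 7

0 1 2 3 4 4 6 7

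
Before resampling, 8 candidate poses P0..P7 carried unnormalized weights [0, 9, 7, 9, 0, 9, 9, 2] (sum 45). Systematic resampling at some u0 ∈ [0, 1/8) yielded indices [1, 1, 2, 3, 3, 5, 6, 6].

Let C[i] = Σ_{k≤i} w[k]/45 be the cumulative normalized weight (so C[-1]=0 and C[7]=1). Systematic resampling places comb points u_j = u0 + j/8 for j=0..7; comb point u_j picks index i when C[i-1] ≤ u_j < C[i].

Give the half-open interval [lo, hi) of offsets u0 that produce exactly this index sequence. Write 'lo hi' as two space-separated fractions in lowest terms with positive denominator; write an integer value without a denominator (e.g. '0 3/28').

C = [0, 1/5, 16/45, 5/9, 5/9, 34/45, 43/45, 1]
j=0 picked index 1: u0 ∈ [0, 1/5)
j=1 picked index 1: u0 ∈ [-1/8, 3/40)
j=2 picked index 2: u0 ∈ [-1/20, 19/180)
j=3 picked index 3: u0 ∈ [-7/360, 13/72)
j=4 picked index 3: u0 ∈ [-13/90, 1/18)
j=5 picked index 5: u0 ∈ [-5/72, 47/360)
j=6 picked index 6: u0 ∈ [1/180, 37/180)
j=7 picked index 6: u0 ∈ [-43/360, 29/360)
intersection: [1/180, 1/18)

1/180 1/18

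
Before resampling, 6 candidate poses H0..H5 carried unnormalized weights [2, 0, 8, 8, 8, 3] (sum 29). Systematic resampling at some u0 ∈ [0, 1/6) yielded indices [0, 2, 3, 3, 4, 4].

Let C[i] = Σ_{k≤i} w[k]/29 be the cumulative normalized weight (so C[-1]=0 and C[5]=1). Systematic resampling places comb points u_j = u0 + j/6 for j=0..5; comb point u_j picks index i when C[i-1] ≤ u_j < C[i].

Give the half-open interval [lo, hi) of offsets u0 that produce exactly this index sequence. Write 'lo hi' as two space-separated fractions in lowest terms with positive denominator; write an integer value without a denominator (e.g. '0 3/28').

1/87 11/174

C = [2/29, 2/29, 10/29, 18/29, 26/29, 1]
j=0 picked index 0: u0 ∈ [0, 2/29)
j=1 picked index 2: u0 ∈ [-17/174, 31/174)
j=2 picked index 3: u0 ∈ [1/87, 25/87)
j=3 picked index 3: u0 ∈ [-9/58, 7/58)
j=4 picked index 4: u0 ∈ [-4/87, 20/87)
j=5 picked index 4: u0 ∈ [-37/174, 11/174)
intersection: [1/87, 11/174)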